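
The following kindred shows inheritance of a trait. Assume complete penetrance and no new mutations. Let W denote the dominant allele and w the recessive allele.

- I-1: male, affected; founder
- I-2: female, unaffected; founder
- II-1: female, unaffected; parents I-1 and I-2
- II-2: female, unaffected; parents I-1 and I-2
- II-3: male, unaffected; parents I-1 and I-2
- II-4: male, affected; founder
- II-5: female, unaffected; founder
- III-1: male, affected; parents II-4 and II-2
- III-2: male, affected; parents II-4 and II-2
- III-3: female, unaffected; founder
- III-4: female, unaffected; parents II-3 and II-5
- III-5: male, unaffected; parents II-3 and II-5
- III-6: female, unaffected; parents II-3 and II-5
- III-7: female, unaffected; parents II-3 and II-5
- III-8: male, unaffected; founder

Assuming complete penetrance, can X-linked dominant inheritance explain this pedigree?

Under X-linked dominant, II-1 (unaffected, female) cannot arise from I-1 (affected) × I-2 (unaffected).

No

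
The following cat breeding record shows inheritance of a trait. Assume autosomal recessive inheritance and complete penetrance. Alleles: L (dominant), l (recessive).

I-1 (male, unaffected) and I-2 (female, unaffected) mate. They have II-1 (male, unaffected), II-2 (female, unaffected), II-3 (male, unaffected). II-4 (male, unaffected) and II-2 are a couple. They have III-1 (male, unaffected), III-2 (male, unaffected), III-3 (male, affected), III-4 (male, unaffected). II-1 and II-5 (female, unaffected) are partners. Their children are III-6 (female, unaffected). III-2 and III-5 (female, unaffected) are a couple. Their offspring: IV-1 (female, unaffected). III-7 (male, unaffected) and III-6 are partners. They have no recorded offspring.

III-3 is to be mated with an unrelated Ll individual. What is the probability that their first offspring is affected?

III-3 is affected, so III-3 is ll.
The cross gives 1/2 Ll : 1/2 ll, so P(offspring is affected) = 1/2.

1/2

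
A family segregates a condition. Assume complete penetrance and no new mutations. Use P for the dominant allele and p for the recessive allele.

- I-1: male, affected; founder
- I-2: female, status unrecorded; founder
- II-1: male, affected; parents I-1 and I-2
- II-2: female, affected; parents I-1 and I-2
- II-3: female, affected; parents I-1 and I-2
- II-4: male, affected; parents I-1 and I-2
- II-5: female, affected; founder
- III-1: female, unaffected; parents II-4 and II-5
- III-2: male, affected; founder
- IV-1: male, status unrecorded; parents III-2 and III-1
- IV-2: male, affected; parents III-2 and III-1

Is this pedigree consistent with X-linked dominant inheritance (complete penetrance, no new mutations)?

Under X-linked dominant, III-1 (unaffected, female) cannot arise from II-4 (affected) × II-5 (affected).

No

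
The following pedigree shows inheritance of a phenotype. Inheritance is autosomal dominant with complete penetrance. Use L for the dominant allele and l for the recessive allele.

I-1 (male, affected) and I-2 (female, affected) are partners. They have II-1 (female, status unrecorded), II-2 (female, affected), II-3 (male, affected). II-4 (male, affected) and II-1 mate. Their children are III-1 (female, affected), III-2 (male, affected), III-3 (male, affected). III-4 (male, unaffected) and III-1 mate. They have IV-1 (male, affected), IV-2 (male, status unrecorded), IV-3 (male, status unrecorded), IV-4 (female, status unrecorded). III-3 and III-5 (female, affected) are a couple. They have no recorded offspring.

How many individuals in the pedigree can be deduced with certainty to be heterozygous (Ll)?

Obligate heterozygotes: IV-1 is affected so carries L and received l from III-4 (ll), so IV-1 is Ll.
Every other individual is either homozygous by phenotype or has at least one consistent homozygous assignment, so the count is 1.

1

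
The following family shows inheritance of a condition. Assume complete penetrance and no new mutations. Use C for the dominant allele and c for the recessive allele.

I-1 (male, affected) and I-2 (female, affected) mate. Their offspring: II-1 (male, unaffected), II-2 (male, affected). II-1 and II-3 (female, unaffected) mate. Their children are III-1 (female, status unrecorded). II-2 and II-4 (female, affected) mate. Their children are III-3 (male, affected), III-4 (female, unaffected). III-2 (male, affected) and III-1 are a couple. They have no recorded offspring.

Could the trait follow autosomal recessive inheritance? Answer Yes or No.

No

Under autosomal recessive, II-1 (unaffected, male) cannot arise from I-1 (affected) × I-2 (affected).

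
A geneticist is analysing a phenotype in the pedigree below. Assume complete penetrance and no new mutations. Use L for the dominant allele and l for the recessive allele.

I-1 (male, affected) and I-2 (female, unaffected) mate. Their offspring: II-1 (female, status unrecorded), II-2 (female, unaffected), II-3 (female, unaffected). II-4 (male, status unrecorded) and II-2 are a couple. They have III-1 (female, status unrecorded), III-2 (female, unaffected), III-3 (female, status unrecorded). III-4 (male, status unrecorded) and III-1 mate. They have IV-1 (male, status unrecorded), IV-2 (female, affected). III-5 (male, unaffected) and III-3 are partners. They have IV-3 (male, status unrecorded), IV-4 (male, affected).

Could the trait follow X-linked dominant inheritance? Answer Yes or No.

Under X-linked dominant, II-2 (unaffected, female) cannot arise from I-1 (affected) × I-2 (unaffected).

No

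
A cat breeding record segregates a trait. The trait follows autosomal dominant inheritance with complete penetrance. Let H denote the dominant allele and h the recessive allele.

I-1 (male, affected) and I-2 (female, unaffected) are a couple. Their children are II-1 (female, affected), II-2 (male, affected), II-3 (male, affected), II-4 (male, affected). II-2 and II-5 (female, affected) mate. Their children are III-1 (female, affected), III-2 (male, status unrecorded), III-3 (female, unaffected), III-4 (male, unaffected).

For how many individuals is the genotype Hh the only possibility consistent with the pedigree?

5

Obligate heterozygotes: II-1 is affected so carries H and received h from I-2 (hh), so II-1 is Hh; II-2 is affected so carries H and received h from I-2 (hh), so II-2 is Hh; II-3 is affected so carries H and received h from I-2 (hh), so II-3 is Hh; II-4 is affected so carries H and received h from I-2 (hh), so II-4 is Hh; II-5 is affected so carries H and passed h to III-3 (hh), so II-5 is Hh.
Every other individual is either homozygous by phenotype or has at least one consistent homozygous assignment, so the count is 5.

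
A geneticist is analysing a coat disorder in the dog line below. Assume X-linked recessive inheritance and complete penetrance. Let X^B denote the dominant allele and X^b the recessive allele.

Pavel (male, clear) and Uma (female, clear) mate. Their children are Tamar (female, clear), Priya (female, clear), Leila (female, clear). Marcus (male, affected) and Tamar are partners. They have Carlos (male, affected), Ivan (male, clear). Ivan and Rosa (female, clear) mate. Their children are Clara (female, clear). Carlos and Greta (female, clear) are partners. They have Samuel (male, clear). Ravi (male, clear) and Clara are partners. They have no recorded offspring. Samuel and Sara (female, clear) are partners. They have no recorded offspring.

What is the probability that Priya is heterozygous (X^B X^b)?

Pavel is clear, so Pavel is X^B Y.
Uma is clear so carries B and passed b to Tamar (X^B X^b, whose B came from Pavel), so Uma is X^B X^b.
Their cross gives offspring ratios 1/2 X^B X^B : 1/2 X^B X^b. Conditioning on Priya being clear, P(X^B X^b) = 1/2 / 1 = 1/2.

1/2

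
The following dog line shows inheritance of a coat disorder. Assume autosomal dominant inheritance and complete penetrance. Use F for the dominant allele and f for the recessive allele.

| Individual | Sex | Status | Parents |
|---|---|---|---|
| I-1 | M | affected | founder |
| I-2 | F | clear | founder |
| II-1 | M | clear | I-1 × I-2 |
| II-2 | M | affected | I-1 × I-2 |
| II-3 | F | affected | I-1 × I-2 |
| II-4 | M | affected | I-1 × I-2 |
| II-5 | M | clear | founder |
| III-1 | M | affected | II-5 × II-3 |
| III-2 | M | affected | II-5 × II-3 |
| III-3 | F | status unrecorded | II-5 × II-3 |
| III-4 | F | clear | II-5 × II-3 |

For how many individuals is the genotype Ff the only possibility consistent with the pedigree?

Obligate heterozygotes: I-1 is affected so carries F and passed f to II-1 (ff), so I-1 is Ff; II-2 is affected so carries F and received f from I-2 (ff), so II-2 is Ff; II-3 is affected so carries F and received f from I-2 (ff), so II-3 is Ff; II-4 is affected so carries F and received f from I-2 (ff), so II-4 is Ff; III-1 is affected so carries F and received f from II-5 (ff), so III-1 is Ff; III-2 is affected so carries F and received f from II-5 (ff), so III-2 is Ff.
Every other individual is either homozygous by phenotype or has at least one consistent homozygous assignment, so the count is 6.

6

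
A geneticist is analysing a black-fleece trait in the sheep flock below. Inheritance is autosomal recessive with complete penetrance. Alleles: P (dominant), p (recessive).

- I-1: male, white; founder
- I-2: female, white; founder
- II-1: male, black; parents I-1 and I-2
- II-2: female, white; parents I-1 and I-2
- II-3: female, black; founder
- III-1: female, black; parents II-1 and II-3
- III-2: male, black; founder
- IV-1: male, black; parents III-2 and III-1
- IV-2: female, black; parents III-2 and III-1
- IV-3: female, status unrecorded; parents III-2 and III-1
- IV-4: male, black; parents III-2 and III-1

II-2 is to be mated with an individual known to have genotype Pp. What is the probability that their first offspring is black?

I-1 is white so carries P and passed p to II-1 (pp), so I-1 is Pp.
I-2 is white so carries P and passed p to II-1 (pp), so I-2 is Pp.
II-2 is a white offspring of I-1 (Pp) × I-2 (Pp), whose cross gives 1/4 PP : 1/2 Pp : 1/4 pp; conditioning on being white, II-2 is PP with probability 1/3, Pp with probability 2/3.
Summing over parental genotype combinations, P(offspring is black) = 2/3·1/4 = 1/6.

1/6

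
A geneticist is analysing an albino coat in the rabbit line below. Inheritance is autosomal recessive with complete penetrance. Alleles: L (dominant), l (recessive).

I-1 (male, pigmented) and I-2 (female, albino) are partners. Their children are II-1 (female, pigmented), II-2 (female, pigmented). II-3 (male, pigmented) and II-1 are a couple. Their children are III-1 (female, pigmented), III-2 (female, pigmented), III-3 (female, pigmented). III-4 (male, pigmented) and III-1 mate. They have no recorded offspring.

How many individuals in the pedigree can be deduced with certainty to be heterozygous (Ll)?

Obligate heterozygotes: II-1 is pigmented so carries L and received l from I-2 (ll), so II-1 is Ll; II-2 is pigmented so carries L and received l from I-2 (ll), so II-2 is Ll.
Every other individual is either homozygous by phenotype or has at least one consistent homozygous assignment, so the count is 2.

2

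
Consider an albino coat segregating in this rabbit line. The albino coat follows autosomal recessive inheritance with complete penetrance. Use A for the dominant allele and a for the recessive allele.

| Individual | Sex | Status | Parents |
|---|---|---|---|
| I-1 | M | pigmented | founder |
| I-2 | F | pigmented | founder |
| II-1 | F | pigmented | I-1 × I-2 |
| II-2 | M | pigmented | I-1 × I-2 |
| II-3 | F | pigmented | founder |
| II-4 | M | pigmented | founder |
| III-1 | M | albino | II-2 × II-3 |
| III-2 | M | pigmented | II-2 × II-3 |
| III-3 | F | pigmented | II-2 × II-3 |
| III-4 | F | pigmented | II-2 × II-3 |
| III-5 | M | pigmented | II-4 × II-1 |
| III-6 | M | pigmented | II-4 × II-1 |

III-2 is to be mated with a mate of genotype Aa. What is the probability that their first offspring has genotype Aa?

II-2 is pigmented so carries A and passed a to III-1 (aa), so II-2 is Aa.
II-3 is pigmented so carries A and passed a to III-1 (aa), so II-3 is Aa.
III-2 is a pigmented offspring of II-2 (Aa) × II-3 (Aa), whose cross gives 1/4 AA : 1/2 Aa : 1/4 aa; conditioning on being pigmented, III-2 is AA with probability 1/3, Aa with probability 2/3.
Summing over parental genotype combinations, P(offspring has genotype Aa) = 1/3·1/2 + 2/3·1/2 = 1/2.

1/2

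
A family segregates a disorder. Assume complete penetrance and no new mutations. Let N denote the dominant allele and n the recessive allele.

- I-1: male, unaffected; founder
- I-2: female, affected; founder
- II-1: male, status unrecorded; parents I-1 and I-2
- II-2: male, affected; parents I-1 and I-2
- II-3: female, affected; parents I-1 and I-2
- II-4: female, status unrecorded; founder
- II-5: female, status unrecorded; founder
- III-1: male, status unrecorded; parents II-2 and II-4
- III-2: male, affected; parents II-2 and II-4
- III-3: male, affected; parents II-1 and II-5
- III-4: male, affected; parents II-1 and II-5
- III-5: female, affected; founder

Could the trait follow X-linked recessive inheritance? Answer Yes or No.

Under X-linked recessive, II-3 (affected, female) cannot arise from I-1 (unaffected) × I-2 (affected).

No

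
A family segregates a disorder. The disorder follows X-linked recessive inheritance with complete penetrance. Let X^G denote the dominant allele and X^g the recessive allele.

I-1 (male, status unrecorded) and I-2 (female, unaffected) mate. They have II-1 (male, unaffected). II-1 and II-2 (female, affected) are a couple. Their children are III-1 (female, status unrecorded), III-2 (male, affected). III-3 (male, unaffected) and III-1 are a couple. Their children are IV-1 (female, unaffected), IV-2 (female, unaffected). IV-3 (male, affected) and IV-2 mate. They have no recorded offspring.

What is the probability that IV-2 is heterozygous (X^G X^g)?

III-3 is unaffected, so III-3 is X^G Y.
III-1 received G from II-1 (X^G Y) and received g from II-2 (X^g X^g), so III-1 is X^G X^g.
Their cross gives offspring ratios 1/2 X^G X^G : 1/2 X^G X^g. Conditioning on IV-2 being unaffected, P(X^G X^g) = 1/2 / 1 = 1/2.

1/2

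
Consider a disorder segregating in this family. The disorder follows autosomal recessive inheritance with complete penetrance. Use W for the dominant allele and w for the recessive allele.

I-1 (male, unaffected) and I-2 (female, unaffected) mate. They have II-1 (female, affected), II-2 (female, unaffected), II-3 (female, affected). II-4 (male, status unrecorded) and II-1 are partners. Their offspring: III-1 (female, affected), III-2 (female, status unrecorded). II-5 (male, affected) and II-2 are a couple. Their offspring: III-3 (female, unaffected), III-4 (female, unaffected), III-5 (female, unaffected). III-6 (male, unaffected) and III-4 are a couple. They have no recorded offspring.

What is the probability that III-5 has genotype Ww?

1

III-5 is unaffected so carries W and received w from II-5 (ww), so III-5 is Ww, giving P(Ww) = 1.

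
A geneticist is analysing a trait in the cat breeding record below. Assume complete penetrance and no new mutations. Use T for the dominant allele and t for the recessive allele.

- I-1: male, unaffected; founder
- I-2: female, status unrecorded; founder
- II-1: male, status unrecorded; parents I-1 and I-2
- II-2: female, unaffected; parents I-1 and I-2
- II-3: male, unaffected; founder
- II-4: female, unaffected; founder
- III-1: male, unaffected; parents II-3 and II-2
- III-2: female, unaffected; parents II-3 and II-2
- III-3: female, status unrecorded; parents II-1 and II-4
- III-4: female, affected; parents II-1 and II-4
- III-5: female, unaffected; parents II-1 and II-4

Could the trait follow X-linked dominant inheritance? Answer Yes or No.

No

No assignment of genotypes under X-linked dominant satisfies every parent–offspring relationship, so the pedigree is inconsistent.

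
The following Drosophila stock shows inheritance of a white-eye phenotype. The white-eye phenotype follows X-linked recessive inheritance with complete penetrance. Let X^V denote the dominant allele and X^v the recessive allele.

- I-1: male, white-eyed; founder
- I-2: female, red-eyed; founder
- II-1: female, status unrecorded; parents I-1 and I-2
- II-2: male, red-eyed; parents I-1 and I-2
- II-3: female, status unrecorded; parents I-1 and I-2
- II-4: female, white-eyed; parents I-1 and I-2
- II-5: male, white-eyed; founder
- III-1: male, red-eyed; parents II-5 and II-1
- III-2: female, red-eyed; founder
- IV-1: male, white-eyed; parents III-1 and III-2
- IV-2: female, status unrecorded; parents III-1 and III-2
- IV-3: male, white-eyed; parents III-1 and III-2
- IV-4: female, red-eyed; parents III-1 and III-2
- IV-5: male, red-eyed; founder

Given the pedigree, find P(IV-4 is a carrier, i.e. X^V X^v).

1/2

III-1 is red-eyed, so III-1 is X^V Y.
III-2 is red-eyed so carries V and passed v to IV-1 (X^v Y), so III-2 is X^V X^v.
Their cross gives offspring ratios 1/2 X^V X^V : 1/2 X^V X^v. Conditioning on IV-4 being red-eyed, P(X^V X^v) = 1/2 / 1 = 1/2.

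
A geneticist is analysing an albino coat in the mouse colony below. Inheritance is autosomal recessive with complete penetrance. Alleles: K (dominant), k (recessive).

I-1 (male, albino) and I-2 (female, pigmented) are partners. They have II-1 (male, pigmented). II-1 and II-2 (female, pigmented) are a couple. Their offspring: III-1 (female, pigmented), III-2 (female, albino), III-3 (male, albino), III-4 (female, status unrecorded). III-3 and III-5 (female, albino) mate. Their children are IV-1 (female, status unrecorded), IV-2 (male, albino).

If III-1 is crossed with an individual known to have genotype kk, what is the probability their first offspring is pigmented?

II-1 is pigmented so carries K and received k from I-1 (kk), so II-1 is Kk.
II-2 is pigmented so carries K and passed k to III-2 (kk), so II-2 is Kk.
III-1 is a pigmented offspring of II-1 (Kk) × II-2 (Kk), whose cross gives 1/4 KK : 1/2 Kk : 1/4 kk; conditioning on being pigmented, III-1 is KK with probability 1/3, Kk with probability 2/3.
Summing over parental genotype combinations, P(offspring is pigmented) = 1/3·1 + 2/3·1/2 = 2/3.

2/3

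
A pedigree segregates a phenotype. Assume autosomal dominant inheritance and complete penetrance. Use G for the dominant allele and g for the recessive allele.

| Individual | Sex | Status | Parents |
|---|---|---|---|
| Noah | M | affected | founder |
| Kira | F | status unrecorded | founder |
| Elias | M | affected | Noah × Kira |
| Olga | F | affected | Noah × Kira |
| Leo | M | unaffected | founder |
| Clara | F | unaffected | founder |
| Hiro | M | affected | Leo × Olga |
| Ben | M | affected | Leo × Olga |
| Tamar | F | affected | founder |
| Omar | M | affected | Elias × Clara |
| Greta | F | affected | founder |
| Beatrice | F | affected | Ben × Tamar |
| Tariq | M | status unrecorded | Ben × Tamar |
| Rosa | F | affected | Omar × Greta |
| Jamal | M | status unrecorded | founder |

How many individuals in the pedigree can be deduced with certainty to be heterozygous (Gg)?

3

Obligate heterozygotes: Hiro is affected so carries G and received g from Leo (gg), so Hiro is Gg; Ben is affected so carries G and received g from Leo (gg), so Ben is Gg; Omar is affected so carries G and received g from Clara (gg), so Omar is Gg.
Every other individual is either homozygous by phenotype or has at least one consistent homozygous assignment, so the count is 3.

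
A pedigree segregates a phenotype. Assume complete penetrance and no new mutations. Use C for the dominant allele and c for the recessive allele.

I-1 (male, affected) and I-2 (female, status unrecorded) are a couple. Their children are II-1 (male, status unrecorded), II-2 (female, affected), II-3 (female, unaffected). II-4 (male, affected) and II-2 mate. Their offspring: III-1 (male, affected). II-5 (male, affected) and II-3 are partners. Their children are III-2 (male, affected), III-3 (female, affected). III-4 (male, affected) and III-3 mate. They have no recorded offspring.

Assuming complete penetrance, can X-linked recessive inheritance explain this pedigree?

A consistent assignment under X-linked recessive exists: I-1 X^c Y, I-2 X^C X^c, II-1 X^C Y, II-2 X^c X^c, II-3 X^C X^c, II-4 X^c Y, II-5 X^c Y, III-1 X^c Y, III-2 X^c Y, III-3 X^c X^c, III-4 X^c Y.
In this assignment every recorded phenotype matches its genotype and every non-founder's genotype is obtainable from its parents' genotypes, so the pedigree is consistent.

Yes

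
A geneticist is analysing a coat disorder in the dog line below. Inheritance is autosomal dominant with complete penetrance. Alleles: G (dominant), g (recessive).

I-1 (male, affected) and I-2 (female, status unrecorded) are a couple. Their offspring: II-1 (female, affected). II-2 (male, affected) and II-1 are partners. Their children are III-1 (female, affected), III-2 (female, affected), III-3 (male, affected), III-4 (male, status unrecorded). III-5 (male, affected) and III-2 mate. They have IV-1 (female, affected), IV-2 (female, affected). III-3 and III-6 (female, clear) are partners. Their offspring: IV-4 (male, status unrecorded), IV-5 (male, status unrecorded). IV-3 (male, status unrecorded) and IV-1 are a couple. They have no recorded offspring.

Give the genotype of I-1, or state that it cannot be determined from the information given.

cannot be determined

I-1's phenotype allows GG or Gg, and no parent or child forces a single allele at both positions; consistent genotype assignments exist with I-1 as GG or Gg.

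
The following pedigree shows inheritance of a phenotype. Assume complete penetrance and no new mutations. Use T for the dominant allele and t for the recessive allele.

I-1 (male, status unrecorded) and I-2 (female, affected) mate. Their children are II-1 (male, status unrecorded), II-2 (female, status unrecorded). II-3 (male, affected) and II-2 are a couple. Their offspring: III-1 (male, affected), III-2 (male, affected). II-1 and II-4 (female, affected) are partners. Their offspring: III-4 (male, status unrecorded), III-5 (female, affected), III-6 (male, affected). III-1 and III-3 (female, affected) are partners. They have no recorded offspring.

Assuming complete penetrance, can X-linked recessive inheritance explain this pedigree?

Yes

A consistent assignment under X-linked recessive exists: I-1 X^T Y, I-2 X^t X^t, II-1 X^t Y, II-2 X^T X^t, II-3 X^t Y, II-4 X^t X^t, III-1 X^t Y, III-2 X^t Y, III-3 X^t X^t, III-4 X^t Y, III-5 X^t X^t, III-6 X^t Y.
In this assignment every recorded phenotype matches its genotype and every non-founder's genotype is obtainable from its parents' genotypes, so the pedigree is consistent.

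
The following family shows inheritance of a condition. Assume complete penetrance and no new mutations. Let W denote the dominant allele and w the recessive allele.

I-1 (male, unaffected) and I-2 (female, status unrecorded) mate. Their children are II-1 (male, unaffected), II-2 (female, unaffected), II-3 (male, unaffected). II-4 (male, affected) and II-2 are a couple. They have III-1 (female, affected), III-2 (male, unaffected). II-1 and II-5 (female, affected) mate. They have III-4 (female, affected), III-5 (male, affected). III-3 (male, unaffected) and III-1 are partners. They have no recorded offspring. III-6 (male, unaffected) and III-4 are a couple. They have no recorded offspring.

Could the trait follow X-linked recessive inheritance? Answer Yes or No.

No

Under X-linked recessive, III-4 (affected, female) cannot arise from II-1 (unaffected) × II-5 (affected).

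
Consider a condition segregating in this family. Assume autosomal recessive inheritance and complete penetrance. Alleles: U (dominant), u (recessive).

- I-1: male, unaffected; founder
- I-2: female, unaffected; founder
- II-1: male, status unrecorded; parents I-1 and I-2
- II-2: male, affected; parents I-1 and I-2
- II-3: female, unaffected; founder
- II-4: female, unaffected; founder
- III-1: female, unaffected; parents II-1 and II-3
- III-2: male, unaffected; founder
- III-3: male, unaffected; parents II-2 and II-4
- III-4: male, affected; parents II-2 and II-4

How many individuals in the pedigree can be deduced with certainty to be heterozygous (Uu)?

Obligate heterozygotes: I-1 is unaffected so carries U and passed u to II-2 (uu), so I-1 is Uu; I-2 is unaffected so carries U and passed u to II-2 (uu), so I-2 is Uu; II-4 is unaffected so carries U and passed u to III-4 (uu), so II-4 is Uu; III-3 is unaffected so carries U and received u from II-2 (uu), so III-3 is Uu.
Every other individual is either homozygous by phenotype or has at least one consistent homozygous assignment, so the count is 4.

4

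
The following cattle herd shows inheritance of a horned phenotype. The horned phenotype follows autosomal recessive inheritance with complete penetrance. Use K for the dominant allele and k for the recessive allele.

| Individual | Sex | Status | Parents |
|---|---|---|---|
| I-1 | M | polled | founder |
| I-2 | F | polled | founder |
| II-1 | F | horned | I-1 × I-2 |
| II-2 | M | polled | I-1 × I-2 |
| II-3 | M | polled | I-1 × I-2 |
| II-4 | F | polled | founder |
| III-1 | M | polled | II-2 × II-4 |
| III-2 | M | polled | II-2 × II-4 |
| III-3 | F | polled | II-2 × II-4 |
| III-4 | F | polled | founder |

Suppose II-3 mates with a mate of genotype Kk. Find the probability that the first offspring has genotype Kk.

1/2

I-1 is polled so carries K and passed k to II-1 (kk), so I-1 is Kk.
I-2 is polled so carries K and passed k to II-1 (kk), so I-2 is Kk.
II-3 is a polled offspring of I-1 (Kk) × I-2 (Kk), whose cross gives 1/4 KK : 1/2 Kk : 1/4 kk; conditioning on being polled, II-3 is KK with probability 1/3, Kk with probability 2/3.
Summing over parental genotype combinations, P(offspring has genotype Kk) = 1/3·1/2 + 2/3·1/2 = 1/2.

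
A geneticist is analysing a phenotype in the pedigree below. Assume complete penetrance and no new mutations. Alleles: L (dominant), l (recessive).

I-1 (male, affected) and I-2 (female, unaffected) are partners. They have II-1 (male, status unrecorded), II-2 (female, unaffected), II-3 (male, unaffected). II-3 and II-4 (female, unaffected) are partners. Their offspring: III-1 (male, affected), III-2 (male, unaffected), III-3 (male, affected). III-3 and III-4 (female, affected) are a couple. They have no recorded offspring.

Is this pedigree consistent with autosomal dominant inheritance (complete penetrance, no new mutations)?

Under autosomal dominant, III-1 (affected, male) cannot arise from II-3 (unaffected) × II-4 (unaffected).

No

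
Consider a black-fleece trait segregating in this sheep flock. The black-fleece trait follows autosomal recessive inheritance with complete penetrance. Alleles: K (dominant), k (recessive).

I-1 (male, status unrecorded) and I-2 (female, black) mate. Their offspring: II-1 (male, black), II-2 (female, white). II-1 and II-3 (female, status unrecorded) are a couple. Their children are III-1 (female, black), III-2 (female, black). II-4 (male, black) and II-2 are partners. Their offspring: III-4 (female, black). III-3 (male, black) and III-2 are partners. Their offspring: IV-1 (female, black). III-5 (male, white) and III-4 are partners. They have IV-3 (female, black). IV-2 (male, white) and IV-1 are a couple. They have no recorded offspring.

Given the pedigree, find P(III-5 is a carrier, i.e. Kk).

1

III-5 is white so carries K and passed k to IV-3 (kk), so III-5 is Kk, giving P(Kk) = 1.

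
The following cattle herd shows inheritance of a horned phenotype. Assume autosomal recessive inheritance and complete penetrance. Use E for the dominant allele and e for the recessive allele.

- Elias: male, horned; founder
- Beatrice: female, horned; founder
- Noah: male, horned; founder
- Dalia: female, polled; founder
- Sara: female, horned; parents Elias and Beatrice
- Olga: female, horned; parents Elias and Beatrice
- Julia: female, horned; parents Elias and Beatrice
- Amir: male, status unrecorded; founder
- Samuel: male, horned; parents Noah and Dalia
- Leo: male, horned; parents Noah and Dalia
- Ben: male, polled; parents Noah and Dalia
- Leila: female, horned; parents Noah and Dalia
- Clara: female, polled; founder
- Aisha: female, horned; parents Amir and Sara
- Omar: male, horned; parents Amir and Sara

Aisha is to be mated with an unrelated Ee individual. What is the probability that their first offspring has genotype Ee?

1/2

Aisha is horned, so Aisha is ee.
The cross gives 1/2 Ee : 1/2 ee, so P(offspring has genotype Ee) = 1/2.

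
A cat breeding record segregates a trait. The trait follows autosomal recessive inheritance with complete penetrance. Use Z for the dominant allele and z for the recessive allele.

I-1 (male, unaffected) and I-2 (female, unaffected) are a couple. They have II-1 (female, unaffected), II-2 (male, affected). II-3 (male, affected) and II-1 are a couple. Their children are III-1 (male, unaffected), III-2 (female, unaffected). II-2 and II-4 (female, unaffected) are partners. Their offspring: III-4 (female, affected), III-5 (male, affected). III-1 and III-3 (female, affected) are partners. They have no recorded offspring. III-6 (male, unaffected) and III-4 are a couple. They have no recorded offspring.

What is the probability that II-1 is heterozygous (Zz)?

1/3

I-1 is unaffected so carries Z and passed z to II-2 (zz), so I-1 is Zz.
I-2 is unaffected so carries Z and passed z to II-2 (zz), so I-2 is Zz.
Their cross gives offspring ratios 1/4 ZZ : 1/2 Zz : 1/4 zz. Conditioning on II-1 being unaffected, P(Zz) = 1/2 / 3/4 = 2/3 before taking II-1's own offspring into account.
II-3 is affected, so II-3 is zz.
Now use II-1's offspring. Probability of each recorded status — unaffected son III-1: 1/2 if II-1 is Zz, 1 if ZZ; unaffected daughter III-2: 1/2 if II-1 is Zz, 1 if ZZ.
Bayes: P(Zz) = 2/3·1/4 / (2/3·1/4 + 1/3·1) = 1/3.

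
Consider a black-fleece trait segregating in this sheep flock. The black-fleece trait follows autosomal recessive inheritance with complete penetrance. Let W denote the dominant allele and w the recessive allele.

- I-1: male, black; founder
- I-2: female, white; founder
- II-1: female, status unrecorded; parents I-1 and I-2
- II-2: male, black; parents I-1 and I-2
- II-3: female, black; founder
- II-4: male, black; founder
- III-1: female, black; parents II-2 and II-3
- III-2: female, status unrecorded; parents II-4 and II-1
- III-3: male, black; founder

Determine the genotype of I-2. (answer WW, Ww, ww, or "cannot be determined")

From phenotype alone, I-2 is WW or Ww.
I-2 is white so carries W and passed w to II-2 (ww), so I-2 is Ww.

Ww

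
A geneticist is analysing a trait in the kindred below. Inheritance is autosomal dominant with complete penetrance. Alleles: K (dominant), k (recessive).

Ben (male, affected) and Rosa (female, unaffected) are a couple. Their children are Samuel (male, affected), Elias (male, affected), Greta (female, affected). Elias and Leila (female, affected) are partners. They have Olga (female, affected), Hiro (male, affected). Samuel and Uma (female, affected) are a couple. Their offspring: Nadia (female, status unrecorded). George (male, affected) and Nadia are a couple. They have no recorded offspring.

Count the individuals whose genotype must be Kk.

3

Obligate heterozygotes: Samuel is affected so carries K and received k from Rosa (kk), so Samuel is Kk; Elias is affected so carries K and received k from Rosa (kk), so Elias is Kk; Greta is affected so carries K and received k from Rosa (kk), so Greta is Kk.
Every other individual is either homozygous by phenotype or has at least one consistent homozygous assignment, so the count is 3.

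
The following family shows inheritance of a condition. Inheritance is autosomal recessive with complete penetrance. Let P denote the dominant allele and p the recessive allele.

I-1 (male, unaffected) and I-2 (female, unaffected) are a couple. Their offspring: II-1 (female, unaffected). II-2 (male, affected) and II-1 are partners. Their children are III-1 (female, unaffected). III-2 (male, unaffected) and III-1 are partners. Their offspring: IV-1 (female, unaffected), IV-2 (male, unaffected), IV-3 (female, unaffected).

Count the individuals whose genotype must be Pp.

Obligate heterozygotes: III-1 is unaffected so carries P and received p from II-2 (pp), so III-1 is Pp.
Every other individual is either homozygous by phenotype or has at least one consistent homozygous assignment, so the count is 1.

1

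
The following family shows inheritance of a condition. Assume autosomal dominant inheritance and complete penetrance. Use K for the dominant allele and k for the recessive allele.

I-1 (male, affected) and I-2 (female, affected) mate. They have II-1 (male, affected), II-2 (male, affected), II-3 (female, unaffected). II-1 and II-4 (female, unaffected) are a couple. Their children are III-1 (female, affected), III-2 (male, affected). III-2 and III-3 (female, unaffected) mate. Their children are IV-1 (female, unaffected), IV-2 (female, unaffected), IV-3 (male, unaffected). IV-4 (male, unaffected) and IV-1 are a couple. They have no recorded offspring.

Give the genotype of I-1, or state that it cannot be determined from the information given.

From phenotype alone, I-1 is KK or Kk.
I-1 is affected so carries K and passed k to II-3 (kk), so I-1 is Kk.

Kk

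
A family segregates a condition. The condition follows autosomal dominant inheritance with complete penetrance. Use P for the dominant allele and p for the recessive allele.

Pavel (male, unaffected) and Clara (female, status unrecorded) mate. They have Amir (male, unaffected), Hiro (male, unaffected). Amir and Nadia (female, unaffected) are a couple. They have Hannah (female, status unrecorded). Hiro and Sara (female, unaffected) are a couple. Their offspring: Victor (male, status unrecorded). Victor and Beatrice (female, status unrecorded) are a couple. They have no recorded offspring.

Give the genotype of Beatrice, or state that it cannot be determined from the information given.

cannot be determined

Beatrice's phenotype is unrecorded, and no parent or child forces a single allele at both positions; consistent genotype assignments exist with Beatrice as PP or Pp or pp.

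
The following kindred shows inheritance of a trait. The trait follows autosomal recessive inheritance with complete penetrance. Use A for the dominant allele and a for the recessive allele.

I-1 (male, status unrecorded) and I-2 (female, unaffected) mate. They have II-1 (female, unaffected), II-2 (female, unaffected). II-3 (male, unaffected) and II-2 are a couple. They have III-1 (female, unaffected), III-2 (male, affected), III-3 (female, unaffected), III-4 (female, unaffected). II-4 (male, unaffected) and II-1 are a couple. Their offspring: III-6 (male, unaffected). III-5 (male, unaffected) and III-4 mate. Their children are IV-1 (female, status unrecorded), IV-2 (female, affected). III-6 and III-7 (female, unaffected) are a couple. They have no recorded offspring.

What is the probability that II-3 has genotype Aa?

II-3 is unaffected so carries A and passed a to III-2 (aa), so II-3 is Aa, giving P(Aa) = 1.

1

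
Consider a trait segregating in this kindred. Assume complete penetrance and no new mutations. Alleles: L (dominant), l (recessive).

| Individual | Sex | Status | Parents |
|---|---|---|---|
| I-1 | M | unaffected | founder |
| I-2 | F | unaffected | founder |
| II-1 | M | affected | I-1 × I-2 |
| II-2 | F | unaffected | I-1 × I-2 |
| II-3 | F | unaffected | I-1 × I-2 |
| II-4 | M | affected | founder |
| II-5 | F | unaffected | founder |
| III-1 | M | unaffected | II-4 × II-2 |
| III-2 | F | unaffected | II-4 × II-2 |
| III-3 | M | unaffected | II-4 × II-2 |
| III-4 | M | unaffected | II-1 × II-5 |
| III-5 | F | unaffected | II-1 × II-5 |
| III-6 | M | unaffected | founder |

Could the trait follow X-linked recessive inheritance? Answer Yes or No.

Yes

A consistent assignment under X-linked recessive exists: I-1 X^L Y, I-2 X^L X^l, II-1 X^l Y, II-2 X^L X^L, II-3 X^L X^L, II-4 X^l Y, II-5 X^L X^L, III-1 X^L Y, III-2 X^L X^l, III-3 X^L Y, III-4 X^L Y, III-5 X^L X^l, III-6 X^L Y.
In this assignment every recorded phenotype matches its genotype and every non-founder's genotype is obtainable from its parents' genotypes, so the pedigree is consistent.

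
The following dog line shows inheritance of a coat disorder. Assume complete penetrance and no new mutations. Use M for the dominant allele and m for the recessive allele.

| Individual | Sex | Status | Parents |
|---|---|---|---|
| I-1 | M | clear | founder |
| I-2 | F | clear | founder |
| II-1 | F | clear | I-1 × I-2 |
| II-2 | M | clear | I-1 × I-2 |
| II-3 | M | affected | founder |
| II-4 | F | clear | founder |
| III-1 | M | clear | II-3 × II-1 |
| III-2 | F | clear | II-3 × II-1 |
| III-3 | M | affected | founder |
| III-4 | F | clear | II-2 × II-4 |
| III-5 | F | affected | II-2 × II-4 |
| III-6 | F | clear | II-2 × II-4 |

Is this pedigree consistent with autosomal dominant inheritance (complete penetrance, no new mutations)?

No

Under autosomal dominant, III-5 (affected, female) cannot arise from II-2 (clear) × II-4 (clear).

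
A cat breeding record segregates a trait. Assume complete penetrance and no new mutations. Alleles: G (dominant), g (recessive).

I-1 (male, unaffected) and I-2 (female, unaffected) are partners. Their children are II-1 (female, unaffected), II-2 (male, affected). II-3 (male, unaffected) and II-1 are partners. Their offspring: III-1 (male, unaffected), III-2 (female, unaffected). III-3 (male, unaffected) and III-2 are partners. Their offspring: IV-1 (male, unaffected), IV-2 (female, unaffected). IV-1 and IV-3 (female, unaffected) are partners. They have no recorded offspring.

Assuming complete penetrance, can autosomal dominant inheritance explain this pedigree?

No

Under autosomal dominant, II-2 (affected, male) cannot arise from I-1 (unaffected) × I-2 (unaffected).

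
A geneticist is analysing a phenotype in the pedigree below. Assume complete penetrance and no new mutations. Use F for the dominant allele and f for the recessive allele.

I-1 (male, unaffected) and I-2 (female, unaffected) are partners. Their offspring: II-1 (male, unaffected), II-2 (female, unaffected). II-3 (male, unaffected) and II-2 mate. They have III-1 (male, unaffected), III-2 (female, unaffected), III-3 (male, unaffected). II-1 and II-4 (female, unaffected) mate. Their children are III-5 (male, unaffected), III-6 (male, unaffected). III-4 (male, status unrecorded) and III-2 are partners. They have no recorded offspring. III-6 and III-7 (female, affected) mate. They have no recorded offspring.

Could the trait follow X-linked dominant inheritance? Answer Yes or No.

A consistent assignment under X-linked dominant exists: I-1 X^f Y, I-2 X^f X^f, II-1 X^f Y, II-2 X^f X^f, II-3 X^f Y, II-4 X^f X^f, III-1 X^f Y, III-2 X^f X^f, III-3 X^f Y, III-4 X^F Y, III-5 X^f Y, III-6 X^f Y, III-7 X^F X^F.
In this assignment every recorded phenotype matches its genotype and every non-founder's genotype is obtainable from its parents' genotypes, so the pedigree is consistent.

Yes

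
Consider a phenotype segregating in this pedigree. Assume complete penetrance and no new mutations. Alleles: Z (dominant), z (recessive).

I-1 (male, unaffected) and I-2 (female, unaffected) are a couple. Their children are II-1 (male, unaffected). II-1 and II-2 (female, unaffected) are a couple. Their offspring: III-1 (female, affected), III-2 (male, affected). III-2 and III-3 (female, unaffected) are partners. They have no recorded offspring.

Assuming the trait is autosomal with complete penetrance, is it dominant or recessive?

recessive

II-1 and II-2 are both unaffected yet have an affected child III-1. Under dominance, an affected child requires at least one affected parent, so the trait cannot be dominant.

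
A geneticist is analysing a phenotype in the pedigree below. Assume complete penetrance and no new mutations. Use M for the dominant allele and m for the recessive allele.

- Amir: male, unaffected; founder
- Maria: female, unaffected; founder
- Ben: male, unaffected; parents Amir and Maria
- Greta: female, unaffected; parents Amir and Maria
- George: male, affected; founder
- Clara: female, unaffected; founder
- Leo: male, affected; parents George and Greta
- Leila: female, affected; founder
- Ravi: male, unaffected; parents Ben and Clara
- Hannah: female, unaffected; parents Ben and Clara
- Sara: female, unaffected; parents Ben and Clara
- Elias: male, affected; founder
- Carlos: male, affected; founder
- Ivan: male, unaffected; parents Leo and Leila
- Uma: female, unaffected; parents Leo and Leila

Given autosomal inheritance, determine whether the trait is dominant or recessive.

dominant

Leo and Leila are both affected yet have an unaffected child Ivan. Under a recessive model two affected parents are homozygous and every child would be affected, so the trait cannot be recessive.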